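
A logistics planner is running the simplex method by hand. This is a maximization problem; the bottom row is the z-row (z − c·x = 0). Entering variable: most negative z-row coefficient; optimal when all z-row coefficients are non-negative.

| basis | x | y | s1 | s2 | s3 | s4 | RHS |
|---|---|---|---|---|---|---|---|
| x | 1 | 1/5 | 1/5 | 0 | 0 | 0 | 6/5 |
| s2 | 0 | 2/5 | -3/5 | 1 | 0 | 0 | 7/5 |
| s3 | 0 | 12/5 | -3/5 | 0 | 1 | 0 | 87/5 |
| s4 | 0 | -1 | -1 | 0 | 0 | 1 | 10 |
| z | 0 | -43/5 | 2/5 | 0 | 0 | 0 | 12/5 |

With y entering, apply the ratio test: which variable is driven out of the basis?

Column y entries and ratios — x: (6/5)/(1/5) = 6; s2: (7/5)/(2/5) = 7/2; s3: (87/5)/(12/5) = 29/4; s4: -1 ≤ 0, skip.
Smallest ratio is 7/2 in the row of s2, so s2 leaves.

s2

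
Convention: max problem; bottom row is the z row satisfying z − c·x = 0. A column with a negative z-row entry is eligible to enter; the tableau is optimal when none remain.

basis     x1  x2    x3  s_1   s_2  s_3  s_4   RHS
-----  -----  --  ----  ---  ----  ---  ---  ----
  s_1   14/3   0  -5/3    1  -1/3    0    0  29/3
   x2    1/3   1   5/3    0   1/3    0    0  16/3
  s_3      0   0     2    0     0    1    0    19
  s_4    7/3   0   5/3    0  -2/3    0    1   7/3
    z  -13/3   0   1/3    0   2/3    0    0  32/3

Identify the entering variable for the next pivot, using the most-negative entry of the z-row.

x1

Negative z-row entries: x1: -13/3.
The most negative is -13/3 in column x1, so x1 enters.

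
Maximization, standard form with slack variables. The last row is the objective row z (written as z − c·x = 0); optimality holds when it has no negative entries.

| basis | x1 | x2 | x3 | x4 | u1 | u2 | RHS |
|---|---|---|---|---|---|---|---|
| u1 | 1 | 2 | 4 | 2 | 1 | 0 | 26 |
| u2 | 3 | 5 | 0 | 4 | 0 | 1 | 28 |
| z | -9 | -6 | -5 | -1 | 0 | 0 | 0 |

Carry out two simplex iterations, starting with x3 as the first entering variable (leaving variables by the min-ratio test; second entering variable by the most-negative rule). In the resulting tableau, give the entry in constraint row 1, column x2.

Ratio test on column x3 — row 1: 26/4 = 13/2; row 2: entry 0 ≤ 0. Minimum is 13/2 at row 1 (u1 leaves); pivot element 4.
Divide row 1 by 4; eliminate column x3 from the other rows.
Second iteration: most negative z-row entry is -31/4 in column x1, so x1 enters.
Ratio test on column x1 — row 1: (13/2)/(1/4) = 26; row 2: 28/3 = 28/3. Minimum is 28/3 at row 2 (u2 leaves); pivot element 3.
Divide row 2 by 3; eliminate column x1 from the other rows.
After both pivots, the entry at constraint row 1, column x2 is 1/12.

1/12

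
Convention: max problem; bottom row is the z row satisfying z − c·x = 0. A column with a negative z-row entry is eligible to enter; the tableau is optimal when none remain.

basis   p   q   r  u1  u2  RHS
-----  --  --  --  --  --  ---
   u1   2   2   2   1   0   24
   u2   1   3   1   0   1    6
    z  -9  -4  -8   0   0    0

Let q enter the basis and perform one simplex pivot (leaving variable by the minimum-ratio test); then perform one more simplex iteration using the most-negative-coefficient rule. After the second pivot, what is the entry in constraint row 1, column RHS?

12

Ratio test on column q — row 1: 24/2 = 12; row 2: 6/3 = 2. Minimum is 2 at row 2 (u2 leaves); pivot element 3.
Divide row 2 by 3; eliminate column q from the other rows.
Second iteration: most negative z-row entry is -23/3 in column p, so p enters.
Ratio test on column p — row 1: 20/(4/3) = 15; row 2: 2/(1/3) = 6. Minimum is 6 at row 2 (q leaves); pivot element 1/3.
Divide row 2 by 1/3; eliminate column p from the other rows.
After both pivots, the entry at constraint row 1, column RHS is 12.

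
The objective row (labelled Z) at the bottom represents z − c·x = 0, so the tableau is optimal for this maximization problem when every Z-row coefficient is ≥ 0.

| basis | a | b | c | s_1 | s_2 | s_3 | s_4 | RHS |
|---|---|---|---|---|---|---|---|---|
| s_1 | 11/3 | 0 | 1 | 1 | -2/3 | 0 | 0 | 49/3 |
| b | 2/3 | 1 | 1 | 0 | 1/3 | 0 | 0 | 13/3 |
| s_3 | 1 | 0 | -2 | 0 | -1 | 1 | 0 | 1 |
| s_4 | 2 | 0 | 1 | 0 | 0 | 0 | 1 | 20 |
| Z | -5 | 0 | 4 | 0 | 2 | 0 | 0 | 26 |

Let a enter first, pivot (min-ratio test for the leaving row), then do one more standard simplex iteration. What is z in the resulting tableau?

1003/25

Ratio test on column a — row 1: (49/3)/(11/3) = 49/11; row 2: (13/3)/(2/3) = 13/2; row 3: 1/1 = 1; row 4: 20/2 = 10. Minimum is 1 at row 3 (s_3 leaves); pivot element 1.
Pivot on row 3; the Z-row RHS becomes 26 − (-5)·1 = 31.
Next entering variable (most negative Z-row entry -6): c.
Ratio test on column c — row 1: (38/3)/(25/3) = 38/25; row 2: (11/3)/(7/3) = 11/7; row 3: entry -2 ≤ 0; row 4: 18/5 = 18/5. Minimum is 38/25 at row 1 (s_1 leaves); pivot element 25/3.
After the second pivot the Z-row RHS is 31 − (-6)·(38/25) = 1003/25.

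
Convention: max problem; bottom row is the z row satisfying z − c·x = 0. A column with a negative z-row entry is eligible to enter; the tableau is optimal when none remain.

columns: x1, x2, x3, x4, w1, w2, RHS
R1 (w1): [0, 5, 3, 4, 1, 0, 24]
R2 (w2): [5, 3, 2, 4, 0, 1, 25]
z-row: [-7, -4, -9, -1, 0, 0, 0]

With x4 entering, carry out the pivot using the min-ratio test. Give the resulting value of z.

6

Ratio test on column x4 — row 1: 24/4 = 6; row 2: 25/4 = 25/4. Minimum is 6 at row 1 (w1 leaves); pivot element 4.
Pivot on row 1; the z-row RHS becomes 0 − (-1)·6 = 6.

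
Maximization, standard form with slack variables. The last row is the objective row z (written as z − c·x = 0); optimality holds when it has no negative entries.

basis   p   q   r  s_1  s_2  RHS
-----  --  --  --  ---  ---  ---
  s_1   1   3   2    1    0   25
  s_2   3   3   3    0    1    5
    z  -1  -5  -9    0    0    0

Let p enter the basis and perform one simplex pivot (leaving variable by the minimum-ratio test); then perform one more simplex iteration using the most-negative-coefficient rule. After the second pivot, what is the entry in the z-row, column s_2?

3

Ratio test on column p — row 1: 25/1 = 25; row 2: 5/3 = 5/3. Minimum is 5/3 at row 2 (s_2 leaves); pivot element 3.
Divide row 2 by 3; eliminate column p from the other rows.
Second iteration: most negative z-row entry is -8 in column r, so r enters.
Ratio test on column r — row 1: (70/3)/1 = 70/3; row 2: (5/3)/1 = 5/3. Minimum is 5/3 at row 2 (p leaves); pivot element 1.
Divide row 2 by 1; eliminate column r from the other rows.
After both pivots, the entry at the z-row, column s_2 is 3.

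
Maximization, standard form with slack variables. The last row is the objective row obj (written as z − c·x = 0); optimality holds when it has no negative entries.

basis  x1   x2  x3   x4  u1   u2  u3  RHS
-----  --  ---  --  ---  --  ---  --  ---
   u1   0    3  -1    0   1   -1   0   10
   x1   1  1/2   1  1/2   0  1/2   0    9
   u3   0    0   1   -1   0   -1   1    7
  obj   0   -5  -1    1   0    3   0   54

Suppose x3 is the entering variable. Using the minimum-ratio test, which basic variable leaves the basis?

u3

Column x3 entries and ratios — u1: -1 ≤ 0, skip; x1: 9/1 = 9; u3: 7/1 = 7.
Smallest ratio is 7 in the row of u3, so u3 leaves.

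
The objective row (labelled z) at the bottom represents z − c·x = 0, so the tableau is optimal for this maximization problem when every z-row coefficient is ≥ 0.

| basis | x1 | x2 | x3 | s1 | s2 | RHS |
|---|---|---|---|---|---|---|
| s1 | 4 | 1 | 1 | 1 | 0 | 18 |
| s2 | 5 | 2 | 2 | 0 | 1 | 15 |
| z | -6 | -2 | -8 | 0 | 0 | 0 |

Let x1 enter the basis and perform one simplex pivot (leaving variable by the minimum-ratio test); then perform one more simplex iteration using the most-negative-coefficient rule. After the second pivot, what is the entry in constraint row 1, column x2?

0

Ratio test on column x1 — row 1: 18/4 = 9/2; row 2: 15/5 = 3. Minimum is 3 at row 2 (s2 leaves); pivot element 5.
Divide row 2 by 5; eliminate column x1 from the other rows.
Second iteration: most negative z-row entry is -28/5 in column x3, so x3 enters.
Ratio test on column x3 — row 1: entry -3/5 ≤ 0; row 2: 3/(2/5) = 15/2. Minimum is 15/2 at row 2 (x1 leaves); pivot element 2/5.
Divide row 2 by 2/5; eliminate column x3 from the other rows.
After both pivots, the entry at constraint row 1, column x2 is 0.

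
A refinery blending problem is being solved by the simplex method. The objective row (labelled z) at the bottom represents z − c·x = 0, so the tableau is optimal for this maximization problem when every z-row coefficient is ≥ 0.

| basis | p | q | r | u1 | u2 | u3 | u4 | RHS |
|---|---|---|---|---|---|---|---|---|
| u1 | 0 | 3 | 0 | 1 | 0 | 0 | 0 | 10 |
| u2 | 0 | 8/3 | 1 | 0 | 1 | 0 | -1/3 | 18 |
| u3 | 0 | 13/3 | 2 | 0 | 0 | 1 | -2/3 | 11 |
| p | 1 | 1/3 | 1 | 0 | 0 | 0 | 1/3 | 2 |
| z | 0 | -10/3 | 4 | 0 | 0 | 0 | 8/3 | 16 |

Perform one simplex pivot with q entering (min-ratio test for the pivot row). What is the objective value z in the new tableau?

Ratio test on column q — row 1: 10/3 = 10/3; row 2: 18/(8/3) = 27/4; row 3: 11/(13/3) = 33/13; row 4: 2/(1/3) = 6. Minimum is 33/13 at row 3 (u3 leaves); pivot element 13/3.
Pivot on row 3; the z-row RHS becomes 16 − (-10/3)·(33/13) = 318/13.

318/13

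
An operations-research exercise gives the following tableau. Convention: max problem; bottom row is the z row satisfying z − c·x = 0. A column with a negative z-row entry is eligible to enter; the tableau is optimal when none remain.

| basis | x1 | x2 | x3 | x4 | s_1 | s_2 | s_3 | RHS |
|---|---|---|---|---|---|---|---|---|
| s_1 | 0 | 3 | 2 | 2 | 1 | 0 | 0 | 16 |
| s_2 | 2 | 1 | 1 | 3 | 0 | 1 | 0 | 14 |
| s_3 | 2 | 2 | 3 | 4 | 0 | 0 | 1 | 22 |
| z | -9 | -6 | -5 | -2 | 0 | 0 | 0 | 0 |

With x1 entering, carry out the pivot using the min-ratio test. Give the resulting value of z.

63

Ratio test on column x1 — row 1: entry 0 ≤ 0; row 2: 14/2 = 7; row 3: 22/2 = 11. Minimum is 7 at row 2 (s_2 leaves); pivot element 2.
Pivot on row 2; the z-row RHS becomes 0 − (-9)·7 = 63.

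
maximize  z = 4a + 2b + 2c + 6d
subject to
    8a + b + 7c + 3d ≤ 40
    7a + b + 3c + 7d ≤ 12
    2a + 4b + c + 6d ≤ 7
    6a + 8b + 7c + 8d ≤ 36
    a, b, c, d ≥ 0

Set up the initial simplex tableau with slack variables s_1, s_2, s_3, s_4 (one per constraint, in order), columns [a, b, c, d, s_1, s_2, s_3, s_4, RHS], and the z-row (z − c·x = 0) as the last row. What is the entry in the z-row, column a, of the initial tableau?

The z-row carries the negated objective coefficients: the a entry is -4.

-4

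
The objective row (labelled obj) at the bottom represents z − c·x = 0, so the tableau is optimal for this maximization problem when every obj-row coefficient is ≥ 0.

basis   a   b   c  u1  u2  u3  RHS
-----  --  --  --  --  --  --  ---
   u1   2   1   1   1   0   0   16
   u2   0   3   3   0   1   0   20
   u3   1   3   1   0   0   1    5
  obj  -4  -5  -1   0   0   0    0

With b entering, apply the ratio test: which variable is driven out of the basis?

Column b entries and ratios — u1: 16/1 = 16; u2: 20/3 = 20/3; u3: 5/3 = 5/3.
Smallest ratio is 5/3 in the row of u3, so u3 leaves.

u3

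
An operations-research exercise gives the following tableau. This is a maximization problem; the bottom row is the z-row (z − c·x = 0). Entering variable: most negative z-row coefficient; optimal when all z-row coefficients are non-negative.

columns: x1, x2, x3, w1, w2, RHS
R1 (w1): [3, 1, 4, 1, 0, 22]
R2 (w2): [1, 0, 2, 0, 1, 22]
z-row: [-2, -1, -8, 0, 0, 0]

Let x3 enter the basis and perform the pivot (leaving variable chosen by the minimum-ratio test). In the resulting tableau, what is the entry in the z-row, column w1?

2

Ratio test on column x3 — row 1: 22/4 = 11/2; row 2: 22/2 = 11. Minimum is 11/2 at row 1 (w1 leaves); pivot element 4.
Divide row 1 by 4; eliminate column x3 from the other rows.
z-row update in column w1: 0 − (-8)·(1/4) = 2.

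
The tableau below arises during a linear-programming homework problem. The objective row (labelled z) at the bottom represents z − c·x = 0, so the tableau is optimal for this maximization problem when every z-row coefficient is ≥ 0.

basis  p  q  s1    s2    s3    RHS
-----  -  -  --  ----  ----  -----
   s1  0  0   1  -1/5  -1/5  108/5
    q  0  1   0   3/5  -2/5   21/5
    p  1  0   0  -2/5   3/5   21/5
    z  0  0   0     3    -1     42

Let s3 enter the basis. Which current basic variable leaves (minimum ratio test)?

Column s3 entries and ratios — s1: -1/5 ≤ 0, skip; q: -2/5 ≤ 0, skip; p: (21/5)/(3/5) = 7.
Smallest ratio is 7 in the row of p, so p leaves.

p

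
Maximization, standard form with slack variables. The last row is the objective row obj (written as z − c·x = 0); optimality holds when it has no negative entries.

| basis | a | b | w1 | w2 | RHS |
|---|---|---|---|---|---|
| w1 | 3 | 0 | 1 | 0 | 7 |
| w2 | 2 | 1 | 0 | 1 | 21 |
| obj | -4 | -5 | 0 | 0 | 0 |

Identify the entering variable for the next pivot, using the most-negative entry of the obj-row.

Negative obj-row entries: a: -4, b: -5.
The most negative is -5 in column b, so b enters.

b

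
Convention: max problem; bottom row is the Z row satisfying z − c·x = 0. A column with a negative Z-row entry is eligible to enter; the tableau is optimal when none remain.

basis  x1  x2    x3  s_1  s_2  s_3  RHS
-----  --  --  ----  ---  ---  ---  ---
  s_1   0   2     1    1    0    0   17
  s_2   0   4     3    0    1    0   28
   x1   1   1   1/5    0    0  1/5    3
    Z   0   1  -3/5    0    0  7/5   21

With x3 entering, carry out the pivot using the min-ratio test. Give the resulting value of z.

133/5

Ratio test on column x3 — row 1: 17/1 = 17; row 2: 28/3 = 28/3; row 3: 3/(1/5) = 15. Minimum is 28/3 at row 2 (s_2 leaves); pivot element 3.
Pivot on row 2; the Z-row RHS becomes 21 − (-3/5)·(28/3) = 133/5.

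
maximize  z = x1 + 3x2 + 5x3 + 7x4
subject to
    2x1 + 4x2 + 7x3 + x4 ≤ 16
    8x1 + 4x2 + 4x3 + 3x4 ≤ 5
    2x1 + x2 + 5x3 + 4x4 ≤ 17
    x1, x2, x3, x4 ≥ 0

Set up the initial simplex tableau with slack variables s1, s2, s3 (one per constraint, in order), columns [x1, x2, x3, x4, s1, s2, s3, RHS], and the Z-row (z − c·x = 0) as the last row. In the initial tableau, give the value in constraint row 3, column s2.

Slack s2 belongs to constraint 2; its column is the unit vector e_2, so the entry in row 3 is 0.

0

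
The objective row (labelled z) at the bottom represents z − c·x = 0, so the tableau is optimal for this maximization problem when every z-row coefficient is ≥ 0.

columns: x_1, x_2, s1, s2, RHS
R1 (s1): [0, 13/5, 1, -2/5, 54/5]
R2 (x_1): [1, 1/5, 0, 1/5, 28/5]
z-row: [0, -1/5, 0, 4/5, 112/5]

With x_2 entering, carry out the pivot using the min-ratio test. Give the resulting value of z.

302/13

Ratio test on column x_2 — row 1: (54/5)/(13/5) = 54/13; row 2: (28/5)/(1/5) = 28. Minimum is 54/13 at row 1 (s1 leaves); pivot element 13/5.
Pivot on row 1; the z-row RHS becomes 112/5 − (-1/5)·(54/13) = 302/13.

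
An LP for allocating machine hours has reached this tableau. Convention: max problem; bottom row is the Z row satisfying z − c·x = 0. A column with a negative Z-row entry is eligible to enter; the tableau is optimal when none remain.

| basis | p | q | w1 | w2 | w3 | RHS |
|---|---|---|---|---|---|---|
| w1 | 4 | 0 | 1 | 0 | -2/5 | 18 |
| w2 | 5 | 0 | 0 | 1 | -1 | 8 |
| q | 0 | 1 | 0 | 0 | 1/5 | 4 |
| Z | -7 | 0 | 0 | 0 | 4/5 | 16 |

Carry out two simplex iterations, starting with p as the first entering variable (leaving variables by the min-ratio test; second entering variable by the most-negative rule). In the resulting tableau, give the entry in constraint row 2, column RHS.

Ratio test on column p — row 1: 18/4 = 9/2; row 2: 8/5 = 8/5; row 3: entry 0 ≤ 0. Minimum is 8/5 at row 2 (w2 leaves); pivot element 5.
Divide row 2 by 5; eliminate column p from the other rows.
Second iteration: most negative Z-row entry is -3/5 in column w3, so w3 enters.
Ratio test on column w3 — row 1: (58/5)/(2/5) = 29; row 2: entry -1/5 ≤ 0; row 3: 4/(1/5) = 20. Minimum is 20 at row 3 (q leaves); pivot element 1/5.
Divide row 3 by 1/5; eliminate column w3 from the other rows.
After both pivots, the entry at constraint row 2, column RHS is 28/5.

28/5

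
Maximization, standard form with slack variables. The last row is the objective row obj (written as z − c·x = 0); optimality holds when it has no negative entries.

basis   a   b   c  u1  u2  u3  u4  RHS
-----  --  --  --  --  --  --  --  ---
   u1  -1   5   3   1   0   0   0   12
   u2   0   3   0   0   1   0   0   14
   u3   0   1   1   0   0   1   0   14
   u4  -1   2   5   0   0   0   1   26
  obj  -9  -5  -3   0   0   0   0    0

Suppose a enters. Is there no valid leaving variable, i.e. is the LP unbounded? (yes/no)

Every constraint-row entry in column a is ≤ 0, so increasing a is unbounded.

yes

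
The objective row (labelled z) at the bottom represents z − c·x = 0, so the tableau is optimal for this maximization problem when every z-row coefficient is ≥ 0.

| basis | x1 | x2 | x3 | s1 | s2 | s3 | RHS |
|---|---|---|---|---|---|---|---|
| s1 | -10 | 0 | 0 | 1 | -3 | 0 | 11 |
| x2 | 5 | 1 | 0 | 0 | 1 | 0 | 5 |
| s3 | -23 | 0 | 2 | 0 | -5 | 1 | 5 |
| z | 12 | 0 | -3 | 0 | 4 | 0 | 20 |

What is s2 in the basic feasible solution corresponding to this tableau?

s2 is not in the basis, so in the current basic feasible solution s2 = 0.

0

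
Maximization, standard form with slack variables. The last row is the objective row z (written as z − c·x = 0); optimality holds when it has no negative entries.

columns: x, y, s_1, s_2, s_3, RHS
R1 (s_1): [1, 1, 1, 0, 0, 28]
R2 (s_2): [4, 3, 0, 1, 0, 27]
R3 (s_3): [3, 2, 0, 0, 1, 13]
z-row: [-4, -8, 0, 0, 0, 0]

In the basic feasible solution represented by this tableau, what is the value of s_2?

27

s_2 is basic (row 2); its value is the RHS of that row, 27.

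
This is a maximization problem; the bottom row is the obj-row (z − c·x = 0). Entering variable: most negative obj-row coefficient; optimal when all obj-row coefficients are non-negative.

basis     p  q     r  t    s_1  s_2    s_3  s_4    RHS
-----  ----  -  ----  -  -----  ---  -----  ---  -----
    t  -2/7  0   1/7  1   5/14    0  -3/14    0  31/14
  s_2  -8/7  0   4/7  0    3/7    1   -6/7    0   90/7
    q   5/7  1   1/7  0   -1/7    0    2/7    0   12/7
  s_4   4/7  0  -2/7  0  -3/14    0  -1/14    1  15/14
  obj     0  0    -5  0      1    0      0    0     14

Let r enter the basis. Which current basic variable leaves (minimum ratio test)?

q

Column r entries and ratios — t: (31/14)/(1/7) = 31/2; s_2: (90/7)/(4/7) = 45/2; q: (12/7)/(1/7) = 12; s_4: -2/7 ≤ 0, skip.
Smallest ratio is 12 in the row of q, so q leaves.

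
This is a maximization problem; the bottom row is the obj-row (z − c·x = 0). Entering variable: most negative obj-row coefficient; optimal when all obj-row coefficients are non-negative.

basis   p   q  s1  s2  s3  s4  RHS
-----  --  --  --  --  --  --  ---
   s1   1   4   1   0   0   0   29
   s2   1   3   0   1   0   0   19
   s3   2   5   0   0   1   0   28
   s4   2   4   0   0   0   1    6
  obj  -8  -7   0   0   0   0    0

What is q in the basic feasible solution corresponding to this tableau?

q is not in the basis, so in the current basic feasible solution q = 0.

0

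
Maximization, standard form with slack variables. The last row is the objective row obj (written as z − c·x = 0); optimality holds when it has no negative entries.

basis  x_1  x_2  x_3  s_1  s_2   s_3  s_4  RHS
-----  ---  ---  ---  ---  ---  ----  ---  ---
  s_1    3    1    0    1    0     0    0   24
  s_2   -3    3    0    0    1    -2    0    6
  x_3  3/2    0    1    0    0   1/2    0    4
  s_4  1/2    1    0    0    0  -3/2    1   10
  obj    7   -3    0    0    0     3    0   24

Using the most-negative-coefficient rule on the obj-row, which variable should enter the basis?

x_2

Negative obj-row entries: x_2: -3.
The most negative is -3 in column x_2, so x_2 enters.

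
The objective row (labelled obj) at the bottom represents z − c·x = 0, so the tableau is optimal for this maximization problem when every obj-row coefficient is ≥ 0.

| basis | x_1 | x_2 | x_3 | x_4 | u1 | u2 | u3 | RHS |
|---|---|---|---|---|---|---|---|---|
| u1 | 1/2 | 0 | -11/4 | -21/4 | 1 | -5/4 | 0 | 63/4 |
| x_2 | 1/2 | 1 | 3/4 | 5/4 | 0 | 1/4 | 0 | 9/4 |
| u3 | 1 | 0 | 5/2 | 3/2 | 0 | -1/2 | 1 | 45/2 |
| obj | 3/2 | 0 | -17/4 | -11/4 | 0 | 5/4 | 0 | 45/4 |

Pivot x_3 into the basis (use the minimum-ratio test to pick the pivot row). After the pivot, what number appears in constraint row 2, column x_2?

4/3

Ratio test on column x_3 — row 1: entry -11/4 ≤ 0; row 2: (9/4)/(3/4) = 3; row 3: (45/2)/(5/2) = 9. Minimum is 3 at row 2 (x_2 leaves); pivot element 3/4.
Divide row 2 by 3/4; eliminate column x_3 from the other rows.
In the new row 2, the x_2 entry is the old entry divided by the pivot: 1/(3/4) = 4/3.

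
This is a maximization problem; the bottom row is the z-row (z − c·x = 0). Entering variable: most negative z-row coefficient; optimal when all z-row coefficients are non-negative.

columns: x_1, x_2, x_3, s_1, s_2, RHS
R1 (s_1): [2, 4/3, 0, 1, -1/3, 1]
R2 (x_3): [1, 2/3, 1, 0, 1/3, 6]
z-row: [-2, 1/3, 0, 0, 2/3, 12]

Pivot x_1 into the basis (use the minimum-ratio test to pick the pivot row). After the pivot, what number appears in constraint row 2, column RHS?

Ratio test on column x_1 — row 1: 1/2 = 1/2; row 2: 6/1 = 6. Minimum is 1/2 at row 1 (s_1 leaves); pivot element 2.
Divide row 1 by 2; eliminate column x_1 from the other rows.
Row 2 update in column RHS: 6 − 1·(1/2) = 11/2.

11/2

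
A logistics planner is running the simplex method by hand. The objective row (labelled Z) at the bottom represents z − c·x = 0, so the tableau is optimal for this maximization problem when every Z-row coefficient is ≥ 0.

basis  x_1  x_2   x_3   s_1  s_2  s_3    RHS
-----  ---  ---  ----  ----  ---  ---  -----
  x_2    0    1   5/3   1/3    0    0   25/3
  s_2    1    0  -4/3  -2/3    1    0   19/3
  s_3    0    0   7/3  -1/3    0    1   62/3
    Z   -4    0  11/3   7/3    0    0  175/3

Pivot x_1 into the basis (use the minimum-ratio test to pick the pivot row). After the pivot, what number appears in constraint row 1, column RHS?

25/3

Ratio test on column x_1 — row 1: entry 0 ≤ 0; row 2: (19/3)/1 = 19/3; row 3: entry 0 ≤ 0. Minimum is 19/3 at row 2 (s_2 leaves); pivot element 1.
Divide row 2 by 1; eliminate column x_1 from the other rows.
Row 1 update in column RHS: 25/3 − 0·(19/3) = 25/3.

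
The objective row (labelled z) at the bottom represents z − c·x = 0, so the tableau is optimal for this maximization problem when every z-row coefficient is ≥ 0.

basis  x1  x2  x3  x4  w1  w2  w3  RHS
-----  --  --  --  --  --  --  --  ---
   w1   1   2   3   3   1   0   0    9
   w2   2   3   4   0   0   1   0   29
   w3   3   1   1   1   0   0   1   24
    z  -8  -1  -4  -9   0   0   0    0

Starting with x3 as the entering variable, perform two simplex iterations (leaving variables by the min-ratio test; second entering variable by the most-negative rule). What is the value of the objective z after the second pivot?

129/2

Ratio test on column x3 — row 1: 9/3 = 3; row 2: 29/4 = 29/4; row 3: 24/1 = 24. Minimum is 3 at row 1 (w1 leaves); pivot element 3.
Pivot on row 1; the z-row RHS becomes 0 − (-4)·3 = 12.
Next entering variable (most negative z-row entry -20/3): x1.
Ratio test on column x1 — row 1: 3/(1/3) = 9; row 2: 17/(2/3) = 51/2; row 3: 21/(8/3) = 63/8. Minimum is 63/8 at row 3 (w3 leaves); pivot element 8/3.
After the second pivot the z-row RHS is 12 − (-20/3)·(63/8) = 129/2.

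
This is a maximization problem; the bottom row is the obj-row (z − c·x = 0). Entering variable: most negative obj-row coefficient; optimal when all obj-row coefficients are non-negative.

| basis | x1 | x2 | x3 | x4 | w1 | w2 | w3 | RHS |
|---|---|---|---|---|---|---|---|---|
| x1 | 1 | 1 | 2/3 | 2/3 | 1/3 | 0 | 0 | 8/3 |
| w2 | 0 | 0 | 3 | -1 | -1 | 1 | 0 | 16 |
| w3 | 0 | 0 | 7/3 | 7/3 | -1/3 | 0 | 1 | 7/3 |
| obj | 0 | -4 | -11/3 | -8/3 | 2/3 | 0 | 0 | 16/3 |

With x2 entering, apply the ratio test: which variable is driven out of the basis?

Column x2 entries and ratios — x1: (8/3)/1 = 8/3; w2: 0 ≤ 0, skip; w3: 0 ≤ 0, skip.
Smallest ratio is 8/3 in the row of x1, so x1 leaves.

x1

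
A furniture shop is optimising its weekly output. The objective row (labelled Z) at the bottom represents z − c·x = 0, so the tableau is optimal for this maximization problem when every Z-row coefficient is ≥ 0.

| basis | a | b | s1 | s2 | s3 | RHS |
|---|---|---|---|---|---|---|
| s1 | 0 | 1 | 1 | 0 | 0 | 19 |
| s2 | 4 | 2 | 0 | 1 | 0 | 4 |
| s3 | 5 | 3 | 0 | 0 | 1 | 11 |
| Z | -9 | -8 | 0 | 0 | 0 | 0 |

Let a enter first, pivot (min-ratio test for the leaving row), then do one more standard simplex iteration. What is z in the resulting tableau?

Ratio test on column a — row 1: entry 0 ≤ 0; row 2: 4/4 = 1; row 3: 11/5 = 11/5. Minimum is 1 at row 2 (s2 leaves); pivot element 4.
Pivot on row 2; the Z-row RHS becomes 0 − (-9)·1 = 9.
Next entering variable (most negative Z-row entry -7/2): b.
Ratio test on column b — row 1: 19/1 = 19; row 2: 1/(1/2) = 2; row 3: 6/(1/2) = 12. Minimum is 2 at row 2 (a leaves); pivot element 1/2.
After the second pivot the Z-row RHS is 9 − (-7/2)·2 = 16.

16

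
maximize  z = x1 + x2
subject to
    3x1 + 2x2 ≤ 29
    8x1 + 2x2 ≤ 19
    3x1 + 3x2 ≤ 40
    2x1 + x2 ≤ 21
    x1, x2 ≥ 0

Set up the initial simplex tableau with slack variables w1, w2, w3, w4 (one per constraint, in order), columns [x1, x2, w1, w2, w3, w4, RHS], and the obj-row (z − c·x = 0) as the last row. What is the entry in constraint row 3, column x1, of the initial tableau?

3

Constraint 3 has coefficient 3 on x1.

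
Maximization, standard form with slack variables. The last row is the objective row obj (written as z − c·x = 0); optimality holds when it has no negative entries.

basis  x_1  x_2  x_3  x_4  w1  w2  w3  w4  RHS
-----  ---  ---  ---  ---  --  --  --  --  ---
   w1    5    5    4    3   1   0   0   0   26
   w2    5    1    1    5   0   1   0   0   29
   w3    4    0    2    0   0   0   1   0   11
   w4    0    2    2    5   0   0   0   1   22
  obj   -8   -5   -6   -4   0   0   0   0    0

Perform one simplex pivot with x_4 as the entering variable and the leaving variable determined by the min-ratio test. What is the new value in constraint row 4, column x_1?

Ratio test on column x_4 — row 1: 26/3 = 26/3; row 2: 29/5 = 29/5; row 3: entry 0 ≤ 0; row 4: 22/5 = 22/5. Minimum is 22/5 at row 4 (w4 leaves); pivot element 5.
Divide row 4 by 5; eliminate column x_4 from the other rows.
In the new row 4, the x_1 entry is the old entry divided by the pivot: 0/5 = 0.

0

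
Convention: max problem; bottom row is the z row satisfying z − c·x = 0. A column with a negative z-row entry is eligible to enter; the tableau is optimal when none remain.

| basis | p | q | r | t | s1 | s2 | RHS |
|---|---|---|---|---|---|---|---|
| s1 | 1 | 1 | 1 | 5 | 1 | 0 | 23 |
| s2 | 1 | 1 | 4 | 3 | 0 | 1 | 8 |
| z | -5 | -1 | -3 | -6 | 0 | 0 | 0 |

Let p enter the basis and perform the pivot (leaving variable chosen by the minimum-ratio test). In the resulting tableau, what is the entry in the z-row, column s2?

Ratio test on column p — row 1: 23/1 = 23; row 2: 8/1 = 8. Minimum is 8 at row 2 (s2 leaves); pivot element 1.
Divide row 2 by 1; eliminate column p from the other rows.
z-row update in column s2: 0 − (-5)·1 = 5.

5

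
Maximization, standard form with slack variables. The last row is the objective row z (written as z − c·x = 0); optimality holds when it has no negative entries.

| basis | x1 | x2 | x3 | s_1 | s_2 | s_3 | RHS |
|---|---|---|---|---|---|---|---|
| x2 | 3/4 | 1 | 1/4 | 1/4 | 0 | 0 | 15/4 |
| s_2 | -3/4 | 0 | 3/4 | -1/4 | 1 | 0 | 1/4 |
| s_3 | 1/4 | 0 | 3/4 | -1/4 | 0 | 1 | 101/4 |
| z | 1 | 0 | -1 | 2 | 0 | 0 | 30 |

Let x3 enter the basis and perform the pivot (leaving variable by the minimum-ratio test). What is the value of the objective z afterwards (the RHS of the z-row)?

Ratio test on column x3 — row 1: (15/4)/(1/4) = 15; row 2: (1/4)/(3/4) = 1/3; row 3: (101/4)/(3/4) = 101/3. Minimum is 1/3 at row 2 (s_2 leaves); pivot element 3/4.
Pivot on row 2; the z-row RHS becomes 30 − (-1)·(1/3) = 91/3.

91/3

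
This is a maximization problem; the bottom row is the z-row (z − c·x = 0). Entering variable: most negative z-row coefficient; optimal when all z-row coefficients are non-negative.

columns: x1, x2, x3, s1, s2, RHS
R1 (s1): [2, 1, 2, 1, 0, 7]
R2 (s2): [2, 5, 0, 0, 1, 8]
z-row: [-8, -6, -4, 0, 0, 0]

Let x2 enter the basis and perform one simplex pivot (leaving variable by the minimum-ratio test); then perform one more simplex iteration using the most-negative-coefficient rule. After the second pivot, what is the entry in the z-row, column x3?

Ratio test on column x2 — row 1: 7/1 = 7; row 2: 8/5 = 8/5. Minimum is 8/5 at row 2 (s2 leaves); pivot element 5.
Divide row 2 by 5; eliminate column x2 from the other rows.
Second iteration: most negative z-row entry is -28/5 in column x1, so x1 enters.
Ratio test on column x1 — row 1: (27/5)/(8/5) = 27/8; row 2: (8/5)/(2/5) = 4. Minimum is 27/8 at row 1 (s1 leaves); pivot element 8/5.
Divide row 1 by 8/5; eliminate column x1 from the other rows.
After both pivots, the entry at the z-row, column x3 is 3.

3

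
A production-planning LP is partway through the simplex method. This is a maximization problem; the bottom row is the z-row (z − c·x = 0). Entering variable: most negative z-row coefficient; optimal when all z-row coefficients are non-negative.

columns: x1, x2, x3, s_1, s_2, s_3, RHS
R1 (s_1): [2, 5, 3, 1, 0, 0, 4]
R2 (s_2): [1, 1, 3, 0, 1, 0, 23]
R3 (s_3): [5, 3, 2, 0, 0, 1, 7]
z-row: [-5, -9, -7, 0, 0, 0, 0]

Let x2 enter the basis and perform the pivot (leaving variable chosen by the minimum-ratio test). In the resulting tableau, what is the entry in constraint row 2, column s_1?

-1/5

Ratio test on column x2 — row 1: 4/5 = 4/5; row 2: 23/1 = 23; row 3: 7/3 = 7/3. Minimum is 4/5 at row 1 (s_1 leaves); pivot element 5.
Divide row 1 by 5; eliminate column x2 from the other rows.
Row 2 update in column s_1: 0 − 1·(1/5) = -1/5.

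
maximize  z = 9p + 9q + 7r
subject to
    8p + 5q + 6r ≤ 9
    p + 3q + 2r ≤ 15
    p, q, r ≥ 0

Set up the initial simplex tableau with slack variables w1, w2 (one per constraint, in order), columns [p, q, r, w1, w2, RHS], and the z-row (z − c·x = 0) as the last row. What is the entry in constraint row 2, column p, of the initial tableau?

1

Constraint 2 has coefficient 1 on p.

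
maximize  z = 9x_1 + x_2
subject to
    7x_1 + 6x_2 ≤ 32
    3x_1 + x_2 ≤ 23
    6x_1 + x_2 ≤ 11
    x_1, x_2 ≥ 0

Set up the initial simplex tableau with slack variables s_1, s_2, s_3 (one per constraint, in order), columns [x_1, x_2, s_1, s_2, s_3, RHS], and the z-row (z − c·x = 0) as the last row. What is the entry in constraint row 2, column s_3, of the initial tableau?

0

Slack s_3 belongs to constraint 3; its column is the unit vector e_3, so the entry in row 2 is 0.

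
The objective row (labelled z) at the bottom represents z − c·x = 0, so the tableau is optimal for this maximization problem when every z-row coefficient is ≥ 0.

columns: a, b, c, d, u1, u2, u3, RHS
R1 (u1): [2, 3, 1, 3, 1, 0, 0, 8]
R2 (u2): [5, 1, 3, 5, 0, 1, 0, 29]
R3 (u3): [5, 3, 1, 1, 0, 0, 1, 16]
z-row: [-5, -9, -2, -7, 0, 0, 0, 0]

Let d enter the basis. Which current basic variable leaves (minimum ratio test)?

u1

Column d entries and ratios — u1: 8/3 = 8/3; u2: 29/5 = 29/5; u3: 16/1 = 16.
Smallest ratio is 8/3 in the row of u1, so u1 leaves.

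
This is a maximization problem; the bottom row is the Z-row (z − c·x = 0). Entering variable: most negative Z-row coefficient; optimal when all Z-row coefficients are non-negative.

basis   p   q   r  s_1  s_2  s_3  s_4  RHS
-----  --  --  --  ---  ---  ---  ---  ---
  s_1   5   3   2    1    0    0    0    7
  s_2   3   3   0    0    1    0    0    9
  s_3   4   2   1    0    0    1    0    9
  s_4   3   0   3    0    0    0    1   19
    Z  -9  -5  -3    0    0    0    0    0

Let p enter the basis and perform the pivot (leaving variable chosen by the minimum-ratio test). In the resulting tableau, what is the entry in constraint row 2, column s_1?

Ratio test on column p — row 1: 7/5 = 7/5; row 2: 9/3 = 3; row 3: 9/4 = 9/4; row 4: 19/3 = 19/3. Minimum is 7/5 at row 1 (s_1 leaves); pivot element 5.
Divide row 1 by 5; eliminate column p from the other rows.
Row 2 update in column s_1: 0 − 3·(1/5) = -3/5.

-3/5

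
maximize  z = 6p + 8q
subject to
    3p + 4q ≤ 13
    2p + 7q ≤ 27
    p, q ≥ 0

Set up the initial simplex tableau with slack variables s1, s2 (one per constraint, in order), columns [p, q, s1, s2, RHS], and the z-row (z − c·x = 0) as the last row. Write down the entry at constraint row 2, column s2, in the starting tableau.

Slack s2 belongs to constraint 2; its column is the unit vector e_2, so the entry in row 2 is 1.

1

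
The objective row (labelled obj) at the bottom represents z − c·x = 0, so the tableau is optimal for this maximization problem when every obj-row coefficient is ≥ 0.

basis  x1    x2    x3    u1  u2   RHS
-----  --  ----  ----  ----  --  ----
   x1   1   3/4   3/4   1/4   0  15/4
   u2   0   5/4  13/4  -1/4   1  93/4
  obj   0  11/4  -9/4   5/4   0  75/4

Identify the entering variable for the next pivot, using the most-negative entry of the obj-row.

x3

Negative obj-row entries: x3: -9/4.
The most negative is -9/4 in column x3, so x3 enters.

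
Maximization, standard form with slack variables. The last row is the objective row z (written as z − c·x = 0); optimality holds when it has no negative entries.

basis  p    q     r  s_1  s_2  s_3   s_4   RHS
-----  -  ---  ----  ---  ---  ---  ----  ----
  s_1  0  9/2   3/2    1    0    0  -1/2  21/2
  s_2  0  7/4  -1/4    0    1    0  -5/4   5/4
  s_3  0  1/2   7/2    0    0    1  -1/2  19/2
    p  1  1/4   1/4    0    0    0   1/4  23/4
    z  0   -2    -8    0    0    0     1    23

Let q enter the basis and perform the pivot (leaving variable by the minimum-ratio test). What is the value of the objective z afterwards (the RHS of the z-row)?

171/7

Ratio test on column q — row 1: (21/2)/(9/2) = 7/3; row 2: (5/4)/(7/4) = 5/7; row 3: (19/2)/(1/2) = 19; row 4: (23/4)/(1/4) = 23. Minimum is 5/7 at row 2 (s_2 leaves); pivot element 7/4.
Pivot on row 2; the z-row RHS becomes 23 − (-2)·(5/7) = 171/7.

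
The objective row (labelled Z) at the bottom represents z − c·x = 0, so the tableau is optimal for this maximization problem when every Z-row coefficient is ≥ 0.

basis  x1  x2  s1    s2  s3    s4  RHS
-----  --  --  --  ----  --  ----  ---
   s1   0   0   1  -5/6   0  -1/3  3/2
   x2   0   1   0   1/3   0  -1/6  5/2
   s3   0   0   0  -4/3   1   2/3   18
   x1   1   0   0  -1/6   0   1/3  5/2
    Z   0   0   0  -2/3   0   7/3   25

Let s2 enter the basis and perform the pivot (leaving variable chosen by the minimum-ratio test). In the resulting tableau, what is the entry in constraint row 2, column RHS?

15/2

Ratio test on column s2 — row 1: entry -5/6 ≤ 0; row 2: (5/2)/(1/3) = 15/2; row 3: entry -4/3 ≤ 0; row 4: entry -1/6 ≤ 0. Minimum is 15/2 at row 2 (x2 leaves); pivot element 1/3.
Divide row 2 by 1/3; eliminate column s2 from the other rows.
In the new row 2, the RHS entry is the old entry divided by the pivot: (5/2)/(1/3) = 15/2.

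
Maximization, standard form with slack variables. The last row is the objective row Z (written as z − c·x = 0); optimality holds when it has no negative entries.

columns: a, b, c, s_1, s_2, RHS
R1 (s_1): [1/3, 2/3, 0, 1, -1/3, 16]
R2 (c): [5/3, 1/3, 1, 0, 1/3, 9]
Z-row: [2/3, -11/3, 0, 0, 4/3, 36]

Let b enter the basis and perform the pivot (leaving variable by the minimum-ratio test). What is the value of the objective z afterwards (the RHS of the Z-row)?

124

Ratio test on column b — row 1: 16/(2/3) = 24; row 2: 9/(1/3) = 27. Minimum is 24 at row 1 (s_1 leaves); pivot element 2/3.
Pivot on row 1; the Z-row RHS becomes 36 − (-11/3)·24 = 124.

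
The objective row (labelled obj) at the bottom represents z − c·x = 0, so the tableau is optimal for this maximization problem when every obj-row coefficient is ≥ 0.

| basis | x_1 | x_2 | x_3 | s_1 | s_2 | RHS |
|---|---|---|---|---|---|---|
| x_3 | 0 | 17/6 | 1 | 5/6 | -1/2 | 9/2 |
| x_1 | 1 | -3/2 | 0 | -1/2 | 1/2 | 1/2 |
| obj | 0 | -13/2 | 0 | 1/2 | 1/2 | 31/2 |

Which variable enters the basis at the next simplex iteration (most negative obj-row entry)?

x_2

Negative obj-row entries: x_2: -13/2.
The most negative is -13/2 in column x_2, so x_2 enters.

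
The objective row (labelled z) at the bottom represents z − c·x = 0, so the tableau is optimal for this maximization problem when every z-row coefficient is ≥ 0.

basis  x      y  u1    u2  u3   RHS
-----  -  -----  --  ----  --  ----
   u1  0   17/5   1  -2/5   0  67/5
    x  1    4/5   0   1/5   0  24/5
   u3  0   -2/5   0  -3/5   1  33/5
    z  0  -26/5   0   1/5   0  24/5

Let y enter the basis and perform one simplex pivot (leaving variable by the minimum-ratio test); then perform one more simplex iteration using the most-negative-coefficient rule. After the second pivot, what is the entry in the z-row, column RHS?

Ratio test on column y — row 1: (67/5)/(17/5) = 67/17; row 2: (24/5)/(4/5) = 6; row 3: entry -2/5 ≤ 0. Minimum is 67/17 at row 1 (u1 leaves); pivot element 17/5.
Divide row 1 by 17/5; eliminate column y from the other rows.
Second iteration: most negative z-row entry is -7/17 in column u2, so u2 enters.
Ratio test on column u2 — row 1: entry -2/17 ≤ 0; row 2: (28/17)/(5/17) = 28/5; row 3: entry -11/17 ≤ 0. Minimum is 28/5 at row 2 (x leaves); pivot element 5/17.
Divide row 2 by 5/17; eliminate column u2 from the other rows.
After both pivots, the entry at the z-row, column RHS is 138/5.

138/5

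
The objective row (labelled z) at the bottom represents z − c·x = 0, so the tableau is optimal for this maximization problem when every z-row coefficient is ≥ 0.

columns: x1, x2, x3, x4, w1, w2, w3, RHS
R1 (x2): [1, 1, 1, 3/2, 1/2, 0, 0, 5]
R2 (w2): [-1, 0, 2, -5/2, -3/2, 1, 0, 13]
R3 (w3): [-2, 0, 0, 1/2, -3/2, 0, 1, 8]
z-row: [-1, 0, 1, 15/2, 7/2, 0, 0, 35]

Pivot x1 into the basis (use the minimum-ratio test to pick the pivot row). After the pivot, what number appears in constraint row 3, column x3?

Ratio test on column x1 — row 1: 5/1 = 5; row 2: entry -1 ≤ 0; row 3: entry -2 ≤ 0. Minimum is 5 at row 1 (x2 leaves); pivot element 1.
Divide row 1 by 1; eliminate column x1 from the other rows.
Row 3 update in column x3: 0 − (-2)·1 = 2.

2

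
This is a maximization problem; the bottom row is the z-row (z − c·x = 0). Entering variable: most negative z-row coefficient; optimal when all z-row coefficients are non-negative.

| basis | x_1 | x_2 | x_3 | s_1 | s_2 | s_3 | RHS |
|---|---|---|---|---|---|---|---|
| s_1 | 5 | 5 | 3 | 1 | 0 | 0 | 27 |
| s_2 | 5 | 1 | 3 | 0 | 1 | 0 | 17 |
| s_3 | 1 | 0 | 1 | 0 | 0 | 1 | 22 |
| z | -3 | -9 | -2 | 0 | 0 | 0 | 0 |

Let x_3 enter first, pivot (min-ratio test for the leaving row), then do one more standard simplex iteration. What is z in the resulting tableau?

193/6

Ratio test on column x_3 — row 1: 27/3 = 9; row 2: 17/3 = 17/3; row 3: 22/1 = 22. Minimum is 17/3 at row 2 (s_2 leaves); pivot element 3.
Pivot on row 2; the z-row RHS becomes 0 − (-2)·(17/3) = 34/3.
Next entering variable (most negative z-row entry -25/3): x_2.
Ratio test on column x_2 — row 1: 10/4 = 5/2; row 2: (17/3)/(1/3) = 17; row 3: entry -1/3 ≤ 0. Minimum is 5/2 at row 1 (s_1 leaves); pivot element 4.
After the second pivot the z-row RHS is 34/3 − (-25/3)·(5/2) = 193/6.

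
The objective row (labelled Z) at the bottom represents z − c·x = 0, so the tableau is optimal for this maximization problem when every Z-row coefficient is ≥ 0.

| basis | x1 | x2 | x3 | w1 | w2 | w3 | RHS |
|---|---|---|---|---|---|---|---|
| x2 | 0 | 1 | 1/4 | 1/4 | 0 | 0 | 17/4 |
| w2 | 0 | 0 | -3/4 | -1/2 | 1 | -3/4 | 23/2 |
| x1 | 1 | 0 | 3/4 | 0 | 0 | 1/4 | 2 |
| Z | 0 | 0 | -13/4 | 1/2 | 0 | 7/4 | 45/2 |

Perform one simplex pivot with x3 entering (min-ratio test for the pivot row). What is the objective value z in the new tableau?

Ratio test on column x3 — row 1: (17/4)/(1/4) = 17; row 2: entry -3/4 ≤ 0; row 3: 2/(3/4) = 8/3. Minimum is 8/3 at row 3 (x1 leaves); pivot element 3/4.
Pivot on row 3; the Z-row RHS becomes 45/2 − (-13/4)·(8/3) = 187/6.

187/6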